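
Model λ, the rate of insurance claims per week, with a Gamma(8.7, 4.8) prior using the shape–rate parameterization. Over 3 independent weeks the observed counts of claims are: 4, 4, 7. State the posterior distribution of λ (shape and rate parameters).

Total count ∑xᵢ = 15 over n = 3 weeks.
Gamma is conjugate to the Poisson likelihood: posterior is Gamma(shape = 8.7+15 = 23.7, rate = 4.8+3 = 7.8).

Posterior: Gamma(shape=23.7, rate=7.8)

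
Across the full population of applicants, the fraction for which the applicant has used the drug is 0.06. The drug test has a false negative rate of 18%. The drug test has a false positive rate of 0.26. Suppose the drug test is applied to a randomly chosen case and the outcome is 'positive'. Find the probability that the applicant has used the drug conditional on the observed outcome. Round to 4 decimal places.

Let H be the event that the applicant has used the drug. P(H) = 0.06, so P(¬H) = 0.94. With E the 'positive' result, P(E|H) = 0.82 and P(E|¬H) = 0.26.
P(E) = 0.82·0.06 + 0.26·0.94 = 0.049200 + 0.24440 = 0.29360.
By Bayes' theorem, P(H|E) = 0.049200 / 0.29360 = 0.1676.

P(H | E) ≈ 0.1676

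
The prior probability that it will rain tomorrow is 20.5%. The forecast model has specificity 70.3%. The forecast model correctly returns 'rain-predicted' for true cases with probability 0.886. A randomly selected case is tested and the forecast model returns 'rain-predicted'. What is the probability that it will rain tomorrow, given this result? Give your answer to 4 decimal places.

P(H | E) ≈ 0.4348

Let H be the event that it will rain tomorrow. P(H) = 0.205, so P(¬H) = 0.795. With E the 'rain-predicted' result, P(E|H) = 0.886 and P(E|¬H) = 0.297.
P(E) = 0.886·0.205 + 0.297·0.795 = 0.18163 + 0.23611 = 0.41774.
By Bayes' theorem, P(H|E) = 0.18163 / 0.41774 = 0.4348.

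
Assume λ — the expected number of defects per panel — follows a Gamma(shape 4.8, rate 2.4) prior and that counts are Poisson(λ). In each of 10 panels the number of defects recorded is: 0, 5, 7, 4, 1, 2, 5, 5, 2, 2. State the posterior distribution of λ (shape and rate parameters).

The Poisson likelihood adds the total count to the shape and the number of exposure periods to the rate. Here ∑xᵢ = 33 and n = 10, so shape 4.8→37.8 and rate 2.4→12.4.

Posterior: Gamma(shape=37.8, rate=12.4)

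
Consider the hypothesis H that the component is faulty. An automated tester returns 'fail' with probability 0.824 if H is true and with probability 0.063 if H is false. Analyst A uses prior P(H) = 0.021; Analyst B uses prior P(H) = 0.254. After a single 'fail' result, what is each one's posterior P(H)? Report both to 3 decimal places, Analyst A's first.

Analyst A: 0.219; Analyst B: 0.817

The likelihood ratio for a 'fail' result is 0.824/0.063 = 13.079.
Analyst A: prior odds 0.021/0.979 = 0.021450; posterior odds 0.28056; posterior probability 0.219.
Analyst B: prior odds 0.254/0.746 = 0.34048; posterior odds 4.4533; posterior probability 0.817.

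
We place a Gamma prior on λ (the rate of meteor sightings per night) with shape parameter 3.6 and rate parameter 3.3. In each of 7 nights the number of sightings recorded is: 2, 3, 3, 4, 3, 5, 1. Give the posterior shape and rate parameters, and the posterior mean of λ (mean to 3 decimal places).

Total count ∑xᵢ = 21 over n = 7 nights.
Gamma is conjugate to the Poisson likelihood: posterior is Gamma(shape = 3.6+21 = 24.6, rate = 3.3+7 = 10.3).
E[λ | data] = 24.6/10.3 = 2.388.

Posterior: Gamma(shape=24.6, rate=10.3); mean ≈ 2.388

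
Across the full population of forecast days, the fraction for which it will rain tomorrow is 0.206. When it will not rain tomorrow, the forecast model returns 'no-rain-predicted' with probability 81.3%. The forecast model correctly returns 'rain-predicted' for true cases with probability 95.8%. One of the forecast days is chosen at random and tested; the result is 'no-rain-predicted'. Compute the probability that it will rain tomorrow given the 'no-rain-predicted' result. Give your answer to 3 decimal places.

Let H be the event that it will rain tomorrow. P(H) = 0.206, so P(¬H) = 0.794. With E the 'no-rain-predicted' result, P(E|H) = 0.042 and P(E|¬H) = 0.813.
P(E) = 0.042·0.206 + 0.813·0.794 = 0.0086520 + 0.64552 = 0.65417.
By Bayes' theorem, P(H|E) = 0.0086520 / 0.65417 = 0.013.

P(H | E) ≈ 0.013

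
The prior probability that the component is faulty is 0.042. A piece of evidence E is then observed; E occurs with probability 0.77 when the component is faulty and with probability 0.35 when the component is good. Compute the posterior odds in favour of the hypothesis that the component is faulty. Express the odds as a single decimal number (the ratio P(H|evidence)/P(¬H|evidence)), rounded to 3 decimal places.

Posterior odds ≈ 0.096

Prior odds = 0.042/(1−0.042) = 0.043841.
Likelihood ratio for E = 0.77/0.35 = 2.2000.
Posterior odds = prior odds × LR = 0.096451.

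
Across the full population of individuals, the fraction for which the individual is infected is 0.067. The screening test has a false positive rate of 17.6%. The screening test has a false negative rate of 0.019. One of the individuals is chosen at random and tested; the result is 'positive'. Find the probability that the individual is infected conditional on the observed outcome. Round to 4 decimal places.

P(H | E) ≈ 0.2859

Let H be the event that the individual is infected. P(H) = 0.067, so P(¬H) = 0.933. With E the 'positive' result, P(E|H) = 0.981 and P(E|¬H) = 0.176.
P(E) = 0.981·0.067 + 0.176·0.933 = 0.065727 + 0.16421 = 0.22994.
By Bayes' theorem, P(H|E) = 0.065727 / 0.22994 = 0.2859.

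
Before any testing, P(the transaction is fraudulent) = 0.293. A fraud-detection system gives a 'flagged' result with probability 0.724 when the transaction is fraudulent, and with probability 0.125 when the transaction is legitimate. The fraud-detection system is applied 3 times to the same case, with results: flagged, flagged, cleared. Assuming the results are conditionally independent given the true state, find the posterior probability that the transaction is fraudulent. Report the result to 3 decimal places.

Posterior P(H) ≈ 0.814

With H the event that the transaction is fraudulent, the joint likelihood of the observed sequence is P(data|H) = 0.724·0.724·0.276 = 0.14467 and P(data|¬H) = 0.125·0.125·0.875 = 0.013672.
Bayes: P(H|data) = 0.293·0.14467 / (0.293·0.14467 + 0.707·0.013672) = 0.042389/0.052055 = 0.8143.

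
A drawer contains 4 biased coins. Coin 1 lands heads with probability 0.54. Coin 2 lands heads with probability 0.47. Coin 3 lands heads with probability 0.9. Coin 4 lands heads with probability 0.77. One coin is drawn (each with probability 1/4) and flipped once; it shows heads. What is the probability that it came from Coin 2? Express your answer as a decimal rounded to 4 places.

P(heads|C1) = 0.54; P(heads|C2) = 0.47; P(heads|C3) = 0.9; P(heads|C4) = 0.77.
Prior × likelihood for each source: 0.25·0.54=0.1350, 0.25·0.47=0.1175, 0.25·0.9=0.2250, 0.25·0.77=0.1925. Summing gives P(heads) = 0.67000.
P(Coin 2 | heads) = 0.1175 / 0.67000 = 0.1754.

Posterior probability ≈ 0.1754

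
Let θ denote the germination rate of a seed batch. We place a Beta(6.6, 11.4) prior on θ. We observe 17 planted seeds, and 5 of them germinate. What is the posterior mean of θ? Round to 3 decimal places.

Posterior mean ≈ 0.331

Observing 5 successes and 12 failures updates Beta(6.6, 11.4) by adding the success and failure counts to the two shape parameters: α = 6.6+5 = 11.6, β = 11.4+12 = 23.4.
E[θ | data] = 11.6/(11.6+23.4) = 0.331.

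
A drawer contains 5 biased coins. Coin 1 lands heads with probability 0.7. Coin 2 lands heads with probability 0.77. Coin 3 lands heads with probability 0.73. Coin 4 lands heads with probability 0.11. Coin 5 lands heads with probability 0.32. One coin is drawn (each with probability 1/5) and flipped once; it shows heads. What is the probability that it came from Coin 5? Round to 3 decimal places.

Posterior probability ≈ 0.122

P(heads|C1) = 0.7; P(heads|C2) = 0.77; P(heads|C3) = 0.73; P(heads|C4) = 0.11; P(heads|C5) = 0.32.
Prior × likelihood for each source: 0.2·0.7=0.1400, 0.2·0.77=0.1540, 0.2·0.73=0.1460, 0.2·0.11=0.02200, 0.2·0.32=0.06400. Summing gives P(heads) = 0.52600.
P(Coin 5 | heads) = 0.06400 / 0.52600 = 0.122.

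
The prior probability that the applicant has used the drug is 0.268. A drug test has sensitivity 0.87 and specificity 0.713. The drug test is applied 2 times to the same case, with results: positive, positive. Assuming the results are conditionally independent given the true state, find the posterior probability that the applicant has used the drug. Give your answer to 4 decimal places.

Let H be the event that the applicant has used the drug; start with P(H) = 0.268. P('positive'|H) = 0.87, P('positive'|¬H) = 0.287.
Update on result 1 ('positive'): P(H) ← 0.87·0.2680 / (0.87·0.2680 + 0.287·0.7320) = 0.23316/0.44324 = 0.5260.
Update on result 2 ('positive'): P(H) ← 0.87·0.5260 / (0.87·0.5260 + 0.287·0.4740) = 0.45765/0.59368 = 0.7709.

Posterior P(H) ≈ 0.7709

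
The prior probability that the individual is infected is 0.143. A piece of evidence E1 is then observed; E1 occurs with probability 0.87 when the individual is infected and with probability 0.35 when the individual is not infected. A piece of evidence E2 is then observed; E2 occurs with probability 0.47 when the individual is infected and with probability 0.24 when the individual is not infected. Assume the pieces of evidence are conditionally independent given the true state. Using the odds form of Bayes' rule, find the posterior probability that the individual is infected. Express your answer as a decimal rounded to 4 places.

Prior odds = 0.143/(1−0.143) = 0.16686.
Likelihood ratio for E1 = 0.87/0.35 = 2.4857.
Likelihood ratio for E2 = 0.47/0.24 = 1.9583.
Posterior odds = prior odds × LR₁ × LR₂ = 0.81226.
Posterior probability = odds/(1+odds) = 0.81226/1.8123 = 0.4482.

Posterior probability ≈ 0.4482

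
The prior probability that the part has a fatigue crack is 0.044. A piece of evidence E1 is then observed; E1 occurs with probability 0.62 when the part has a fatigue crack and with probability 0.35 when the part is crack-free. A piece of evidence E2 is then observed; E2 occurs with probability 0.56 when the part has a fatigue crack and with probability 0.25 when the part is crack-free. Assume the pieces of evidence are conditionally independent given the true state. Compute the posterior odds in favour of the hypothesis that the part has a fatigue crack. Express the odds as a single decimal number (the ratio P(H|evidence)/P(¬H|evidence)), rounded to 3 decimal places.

Prior odds = 0.044/(1−0.044) = 0.046025. In log-odds, ln(0.046025) = -3.0786.
Add log likelihood ratios: ln(1.7714) + ln(2.2400) = 1.3783.
Posterior log-odds = -1.7003, so posterior odds = exp(-1.7003) = 0.18263.

Posterior odds ≈ 0.183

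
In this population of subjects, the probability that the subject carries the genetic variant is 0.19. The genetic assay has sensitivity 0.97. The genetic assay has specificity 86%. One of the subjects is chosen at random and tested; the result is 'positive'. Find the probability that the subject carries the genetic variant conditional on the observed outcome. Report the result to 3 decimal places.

Let H be the event that the subject carries the genetic variant. P(H) = 0.19, so P(¬H) = 0.81. With E the 'positive' result, P(E|H) = 0.97 and P(E|¬H) = 0.14.
P(E) = 0.97·0.19 + 0.14·0.81 = 0.18430 + 0.11340 = 0.29770.
By Bayes' theorem, P(H|E) = 0.18430 / 0.29770 = 0.619.

P(H | E) ≈ 0.619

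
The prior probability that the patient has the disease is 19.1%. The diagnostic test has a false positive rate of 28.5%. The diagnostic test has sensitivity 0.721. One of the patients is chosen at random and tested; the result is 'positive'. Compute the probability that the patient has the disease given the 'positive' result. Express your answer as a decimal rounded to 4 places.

Write H for 'the patient has the disease'. Prior odds H:¬H = 0.191/0.809 = 0.23609. For the 'positive' outcome, the likelihood ratio is 0.721/0.285 = 2.5298.
Posterior odds = 0.23609 × 2.5298 = 0.59728, so P(H|E) = 0.59728/(1+0.59728) = 0.3739.

P(H | E) ≈ 0.3739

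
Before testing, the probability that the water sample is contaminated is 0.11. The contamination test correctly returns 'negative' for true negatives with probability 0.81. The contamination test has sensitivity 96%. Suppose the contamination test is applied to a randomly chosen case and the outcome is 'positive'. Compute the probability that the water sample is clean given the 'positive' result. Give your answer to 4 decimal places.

P(¬H | E) ≈ 0.6156

Let H be the event that the water sample is contaminated. P(H) = 0.11, so P(¬H) = 0.89. With E the 'positive' result, P(E|H) = 0.96 and P(E|¬H) = 0.19.
P(E) = 0.96·0.11 + 0.19·0.89 = 0.10560 + 0.16910 = 0.27470.
By Bayes' theorem, P(H|E) = 0.10560 / 0.27470 = 0.3844. Hence P(¬H|E) = 1 − 0.3844 = 0.6156.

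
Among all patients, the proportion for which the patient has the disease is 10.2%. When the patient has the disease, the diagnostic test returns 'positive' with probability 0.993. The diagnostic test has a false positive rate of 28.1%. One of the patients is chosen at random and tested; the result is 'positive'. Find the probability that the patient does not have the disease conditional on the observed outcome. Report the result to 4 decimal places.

P(¬H | E) ≈ 0.7136

Write H for 'the patient has the disease'. Prior odds H:¬H = 0.102/0.898 = 0.11359. For the 'positive' outcome, the likelihood ratio is 0.993/0.281 = 3.5338.
Posterior odds = 0.11359 × 3.5338 = 0.40139, so P(H|E) = 0.40139/(1+0.40139) = 0.2864. Then P(¬H|E) = 1 − 0.2864 = 0.7136.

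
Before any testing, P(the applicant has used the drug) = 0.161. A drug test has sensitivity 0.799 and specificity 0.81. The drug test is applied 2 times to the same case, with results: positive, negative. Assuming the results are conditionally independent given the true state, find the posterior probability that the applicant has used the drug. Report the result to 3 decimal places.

Posterior P(H) ≈ 0.167

With H the event that the applicant has used the drug, the joint likelihood of the observed sequence is P(data|H) = 0.799·0.201 = 0.16060 and P(data|¬H) = 0.19·0.81 = 0.15390.
Bayes: P(H|data) = 0.161·0.16060 / (0.161·0.16060 + 0.839·0.15390) = 0.025856/0.15498 = 0.1668.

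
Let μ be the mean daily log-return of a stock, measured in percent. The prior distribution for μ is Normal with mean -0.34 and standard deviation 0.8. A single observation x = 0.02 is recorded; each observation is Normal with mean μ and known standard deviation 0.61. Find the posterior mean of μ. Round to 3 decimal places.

Posterior mean ≈ -0.112

Prior precision 1/τ₀² = 1/0.8² = 1.56250; data precision n/σ² = 1/0.61² = 2.68745.
Posterior precision = 1.56250 + 2.68745 = 4.24995.
Posterior mean = (1.56250·-0.34 + 2.68745·0.02) / 4.24995 = -0.112.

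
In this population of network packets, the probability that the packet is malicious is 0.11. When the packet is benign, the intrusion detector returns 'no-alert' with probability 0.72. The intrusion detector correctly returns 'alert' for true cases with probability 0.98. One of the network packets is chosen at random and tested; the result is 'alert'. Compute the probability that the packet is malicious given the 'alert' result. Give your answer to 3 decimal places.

Let H be the event that the packet is malicious. P(H) = 0.11, so P(¬H) = 0.89. With E the 'alert' result, P(E|H) = 0.98 and P(E|¬H) = 0.28.
P(E) = 0.98·0.11 + 0.28·0.89 = 0.10780 + 0.24920 = 0.35700.
By Bayes' theorem, P(H|E) = 0.10780 / 0.35700 = 0.302.

P(H | E) ≈ 0.302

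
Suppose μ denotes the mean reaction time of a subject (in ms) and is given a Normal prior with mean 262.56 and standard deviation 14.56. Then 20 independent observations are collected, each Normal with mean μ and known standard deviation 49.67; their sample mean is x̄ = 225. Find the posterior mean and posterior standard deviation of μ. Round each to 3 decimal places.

Posterior mean ≈ 238.816; posterior SD ≈ 8.831

Prior precision 1/τ₀² = 1/14.56² = 0.00471712; data precision n/σ² = 20/49.67² = 0.00810665.
Posterior precision = 0.00471712 + 0.00810665 = 0.0128238, giving posterior SD = 1/√0.0128238 = 8.831.
Posterior mean = (0.00471712·262.56 + 0.00810665·225) / 0.0128238 = 238.816.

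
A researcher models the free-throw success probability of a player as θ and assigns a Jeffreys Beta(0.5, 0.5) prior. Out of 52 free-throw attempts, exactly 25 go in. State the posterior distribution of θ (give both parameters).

The binomial likelihood is conjugate to the Beta prior: with 25 successes and 27 failures, the posterior is Beta(0.5+25, 0.5+27) = Beta(25.5, 27.5).

Posterior: Beta(25.5, 27.5)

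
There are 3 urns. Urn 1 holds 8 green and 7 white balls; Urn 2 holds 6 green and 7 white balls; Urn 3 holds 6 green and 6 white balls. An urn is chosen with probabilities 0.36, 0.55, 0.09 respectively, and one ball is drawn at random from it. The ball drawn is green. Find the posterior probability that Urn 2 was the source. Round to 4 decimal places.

Tabulate prior·likelihood by source: [1] prior 0.36, lik 0.5333, product 0.1920; [2] prior 0.55, lik 0.4615, product 0.2538; [3] prior 0.09, lik 0.5, product 0.04500.
Normalizing constant = 0.49085; the posterior for Urn 2 is its product over the sum, 0.2538/0.49085 = 0.5172.

Posterior probability ≈ 0.5172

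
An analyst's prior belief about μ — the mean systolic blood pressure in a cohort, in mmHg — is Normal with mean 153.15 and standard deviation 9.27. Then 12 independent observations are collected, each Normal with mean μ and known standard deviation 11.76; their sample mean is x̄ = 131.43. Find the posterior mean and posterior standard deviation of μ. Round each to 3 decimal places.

Posterior mean ≈ 133.998; posterior SD ≈ 3.188

Prior precision 1/τ₀² = 1/9.27² = 0.0116370; data precision n/σ² = 12/11.76² = 0.0867694.
Posterior precision = 0.0116370 + 0.0867694 = 0.0984064, giving posterior SD = 1/√0.0984064 = 3.188.
Posterior mean = (0.0116370·153.15 + 0.0867694·131.43) / 0.0984064 = 133.998.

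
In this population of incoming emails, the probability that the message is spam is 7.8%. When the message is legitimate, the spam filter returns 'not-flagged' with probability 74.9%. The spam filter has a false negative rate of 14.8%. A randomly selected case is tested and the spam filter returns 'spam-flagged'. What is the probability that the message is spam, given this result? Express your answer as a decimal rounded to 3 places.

P(H | E) ≈ 0.223

Let H be the event that the message is spam. P(H) = 0.078, so P(¬H) = 0.922. With E the 'spam-flagged' result, P(E|H) = 0.852 and P(E|¬H) = 0.251.
P(E) = 0.852·0.078 + 0.251·0.922 = 0.066456 + 0.23142 = 0.29788.
By Bayes' theorem, P(H|E) = 0.066456 / 0.29788 = 0.223.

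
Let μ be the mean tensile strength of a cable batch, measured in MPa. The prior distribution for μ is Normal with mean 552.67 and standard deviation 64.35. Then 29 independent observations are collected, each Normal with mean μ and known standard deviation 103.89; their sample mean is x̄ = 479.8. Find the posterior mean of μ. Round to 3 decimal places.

With known σ, the Normal prior is conjugate. Weight on the data is w = (n/σ²)/(n/σ² + 1/τ₀²) = 0.00268689/(0.00268689+0.00024149) = 0.91753.
Posterior mean = w·x̄ + (1−w)·μ₀ = 0.91753·479.8 + 0.082466·552.67 = 485.809.

Posterior mean ≈ 485.809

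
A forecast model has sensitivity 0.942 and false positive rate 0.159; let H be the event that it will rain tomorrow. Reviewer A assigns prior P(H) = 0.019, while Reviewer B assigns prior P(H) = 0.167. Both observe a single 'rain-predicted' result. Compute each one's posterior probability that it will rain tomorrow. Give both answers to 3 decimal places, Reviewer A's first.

Reviewer A: 0.103; Reviewer B: 0.543

P('+'|H) = 0.942, P('+'|¬H) = 0.159.
Reviewer A: numerator 0.942·0.019 = 0.017898; evidence = 0.017898+0.159·0.981 = 0.17388; posterior = 0.103.
Reviewer B: numerator 0.942·0.167 = 0.15731; evidence = 0.15731+0.159·0.833 = 0.28976; posterior = 0.543.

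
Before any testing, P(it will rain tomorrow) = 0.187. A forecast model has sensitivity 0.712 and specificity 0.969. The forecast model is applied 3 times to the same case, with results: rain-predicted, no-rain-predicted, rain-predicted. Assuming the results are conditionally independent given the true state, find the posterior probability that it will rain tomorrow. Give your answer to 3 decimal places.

Posterior P(H) ≈ 0.973

Let H be the event that it will rain tomorrow; start with P(H) = 0.187. P('rain-predicted'|H) = 0.712, P('rain-predicted'|¬H) = 0.031.
Update on result 1 ('rain-predicted'): P(H) ← 0.712·0.1870 / (0.712·0.1870 + 0.031·0.8130) = 0.13314/0.15835 = 0.8408.
Update on result 2 ('no-rain-predicted'): P(H) ← 0.288·0.8408 / (0.288·0.8408 + 0.969·0.1592) = 0.24216/0.39639 = 0.6109.
Update on result 3 ('rain-predicted'): P(H) ← 0.712·0.6109 / (0.712·0.6109 + 0.031·0.3891) = 0.43497/0.44703 = 0.9730.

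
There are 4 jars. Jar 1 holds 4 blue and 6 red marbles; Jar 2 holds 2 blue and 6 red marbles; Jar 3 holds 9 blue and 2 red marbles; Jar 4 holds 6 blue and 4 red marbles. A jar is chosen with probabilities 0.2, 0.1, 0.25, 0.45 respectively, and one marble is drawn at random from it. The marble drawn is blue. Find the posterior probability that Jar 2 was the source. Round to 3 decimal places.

Tabulate prior·likelihood by source: [1] prior 0.2, lik 0.4, product 0.08000; [2] prior 0.1, lik 0.25, product 0.02500; [3] prior 0.25, lik 0.8182, product 0.2045; [4] prior 0.45, lik 0.6, product 0.2700.
Normalizing constant = 0.57955; the posterior for Jar 2 is its product over the sum, 0.02500/0.57955 = 0.043.

Posterior probability ≈ 0.043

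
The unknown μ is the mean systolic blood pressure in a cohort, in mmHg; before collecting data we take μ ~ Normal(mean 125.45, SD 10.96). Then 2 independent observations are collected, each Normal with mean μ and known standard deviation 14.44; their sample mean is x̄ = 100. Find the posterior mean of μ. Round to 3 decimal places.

Prior precision 1/τ₀² = 1/10.96² = 0.00832490; data precision n/σ² = 2/14.44² = 0.00959170.
Posterior precision = 0.00832490 + 0.00959170 = 0.0179166.
Posterior mean = (0.00832490·125.45 + 0.00959170·100) / 0.0179166 = 111.825.

Posterior mean ≈ 111.825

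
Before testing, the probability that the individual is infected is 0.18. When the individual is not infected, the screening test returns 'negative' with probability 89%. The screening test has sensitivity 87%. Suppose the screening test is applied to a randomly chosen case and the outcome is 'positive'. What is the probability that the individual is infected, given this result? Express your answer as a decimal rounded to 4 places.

P(H | E) ≈ 0.6345

Let H be the event that the individual is infected. P(H) = 0.18, so P(¬H) = 0.82. With E the 'positive' result, P(E|H) = 0.87 and P(E|¬H) = 0.11.
P(E) = 0.87·0.18 + 0.11·0.82 = 0.15660 + 0.090200 = 0.24680.
By Bayes' theorem, P(H|E) = 0.15660 / 0.24680 = 0.6345.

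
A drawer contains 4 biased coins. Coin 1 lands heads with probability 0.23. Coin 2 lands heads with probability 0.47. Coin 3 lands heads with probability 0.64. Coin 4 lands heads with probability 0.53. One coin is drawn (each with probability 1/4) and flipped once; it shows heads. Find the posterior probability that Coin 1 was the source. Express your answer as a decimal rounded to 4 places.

Posterior probability ≈ 0.1230

Tabulate prior·likelihood by source: [1] prior 0.25, lik 0.23, product 0.05750; [2] prior 0.25, lik 0.47, product 0.1175; [3] prior 0.25, lik 0.64, product 0.1600; [4] prior 0.25, lik 0.53, product 0.1325.
Normalizing constant = 0.46750; the posterior for Coin 1 is its product over the sum, 0.05750/0.46750 = 0.1230.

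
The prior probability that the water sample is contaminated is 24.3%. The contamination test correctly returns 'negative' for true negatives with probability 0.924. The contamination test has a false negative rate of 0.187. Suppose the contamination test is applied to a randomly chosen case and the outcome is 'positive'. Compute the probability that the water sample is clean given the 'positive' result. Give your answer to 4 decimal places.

Write H for 'the water sample is contaminated'. Prior odds H:¬H = 0.243/0.757 = 0.32100. For the 'positive' outcome, the likelihood ratio is 0.813/0.076 = 10.697.
Posterior odds = 0.32100 × 10.697 = 3.4339, so P(H|E) = 3.4339/(1+3.4339) = 0.7745. Then P(¬H|E) = 1 − 0.7745 = 0.2255.

P(¬H | E) ≈ 0.2255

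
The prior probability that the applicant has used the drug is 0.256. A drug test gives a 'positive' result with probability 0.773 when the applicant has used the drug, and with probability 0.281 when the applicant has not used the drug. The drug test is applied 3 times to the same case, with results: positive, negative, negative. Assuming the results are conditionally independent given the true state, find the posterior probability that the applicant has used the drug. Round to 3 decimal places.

Let H be the event that the applicant has used the drug; start with P(H) = 0.256. P('positive'|H) = 0.773, P('positive'|¬H) = 0.281.
Update on result 1 ('positive'): P(H) ← 0.773·0.2560 / (0.773·0.2560 + 0.281·0.7440) = 0.19789/0.40695 = 0.4863.
Update on result 2 ('negative'): P(H) ← 0.227·0.4863 / (0.227·0.4863 + 0.719·0.5137) = 0.11038/0.47976 = 0.2301.
Update on result 3 ('negative'): P(H) ← 0.227·0.2301 / (0.227·0.2301 + 0.719·0.7699) = 0.052229/0.60580 = 0.0862.

Posterior P(H) ≈ 0.086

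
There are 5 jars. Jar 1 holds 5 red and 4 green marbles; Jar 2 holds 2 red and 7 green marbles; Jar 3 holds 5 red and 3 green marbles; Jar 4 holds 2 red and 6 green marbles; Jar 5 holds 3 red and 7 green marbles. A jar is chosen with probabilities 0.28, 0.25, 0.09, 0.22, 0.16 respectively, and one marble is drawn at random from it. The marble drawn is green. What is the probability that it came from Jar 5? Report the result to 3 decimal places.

Posterior probability ≈ 0.178

P(green|Jar 1) = 0.4444; P(green|Jar 2) = 0.7778; P(green|Jar 3) = 0.375; P(green|Jar 4) = 0.75; P(green|Jar 5) = 0.7.
Prior × likelihood for each source: 0.28·0.4444=0.1244, 0.25·0.7778=0.1944, 0.09·0.375=0.03375, 0.22·0.75=0.1650, 0.16·0.7=0.1120. Summing gives P(green) = 0.62964.
P(Jar 5 | green) = 0.1120 / 0.62964 = 0.178.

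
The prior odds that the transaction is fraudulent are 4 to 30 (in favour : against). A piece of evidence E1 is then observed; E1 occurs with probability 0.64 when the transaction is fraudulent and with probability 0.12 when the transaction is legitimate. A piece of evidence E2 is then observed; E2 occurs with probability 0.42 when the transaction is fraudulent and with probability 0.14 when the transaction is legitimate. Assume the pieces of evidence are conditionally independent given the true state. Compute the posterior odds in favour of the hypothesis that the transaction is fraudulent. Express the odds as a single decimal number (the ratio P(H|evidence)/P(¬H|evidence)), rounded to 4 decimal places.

Posterior odds ≈ 2.1333

Prior odds = 4/30 = 0.13333. In log-odds, ln(0.13333) = -2.0149.
Add log likelihood ratios: ln(5.3333) + ln(3.0000) = 2.7726.
Posterior log-odds = 0.75769, so posterior odds = exp(0.75769) = 2.1333.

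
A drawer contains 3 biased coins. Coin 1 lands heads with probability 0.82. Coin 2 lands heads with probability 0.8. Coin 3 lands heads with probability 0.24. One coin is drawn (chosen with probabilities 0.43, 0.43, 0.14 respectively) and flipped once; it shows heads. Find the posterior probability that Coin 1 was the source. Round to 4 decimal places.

Posterior probability ≈ 0.4829

Tabulate prior·likelihood by source: [1] prior 0.43, lik 0.82, product 0.3526; [2] prior 0.43, lik 0.8, product 0.3440; [3] prior 0.14, lik 0.24, product 0.03360.
Normalizing constant = 0.73020; the posterior for Coin 1 is its product over the sum, 0.3526/0.73020 = 0.4829.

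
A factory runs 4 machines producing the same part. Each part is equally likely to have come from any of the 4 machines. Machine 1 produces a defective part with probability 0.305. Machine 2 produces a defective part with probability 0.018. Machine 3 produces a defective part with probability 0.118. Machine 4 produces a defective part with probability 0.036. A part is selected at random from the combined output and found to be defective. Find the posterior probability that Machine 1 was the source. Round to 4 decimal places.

Posterior probability ≈ 0.6394

Tabulate prior·likelihood by source: [1] prior 0.25, lik 0.305, product 0.07625; [2] prior 0.25, lik 0.018, product 0.004500; [3] prior 0.25, lik 0.118, product 0.02950; [4] prior 0.25, lik 0.036, product 0.009000.
Normalizing constant = 0.11925; the posterior for Machine 1 is its product over the sum, 0.07625/0.11925 = 0.6394.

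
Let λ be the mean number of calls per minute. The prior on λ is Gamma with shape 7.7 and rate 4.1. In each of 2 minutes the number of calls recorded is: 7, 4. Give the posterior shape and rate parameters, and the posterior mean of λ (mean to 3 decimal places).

Posterior: Gamma(shape=18.7, rate=6.1); mean ≈ 3.066

Total count ∑xᵢ = 11 over n = 2 minutes.
Gamma is conjugate to the Poisson likelihood: posterior is Gamma(shape = 7.7+11 = 18.7, rate = 4.1+2 = 6.1).
E[λ | data] = 18.7/6.1 = 3.066.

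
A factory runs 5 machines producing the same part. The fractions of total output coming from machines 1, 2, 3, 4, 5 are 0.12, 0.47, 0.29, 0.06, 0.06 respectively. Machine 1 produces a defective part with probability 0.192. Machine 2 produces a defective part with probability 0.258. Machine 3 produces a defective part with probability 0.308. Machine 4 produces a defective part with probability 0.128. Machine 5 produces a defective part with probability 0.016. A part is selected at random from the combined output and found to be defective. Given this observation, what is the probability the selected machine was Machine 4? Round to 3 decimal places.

Posterior probability ≈ 0.032

P(defective|M1) = 0.192; P(defective|M2) = 0.258; P(defective|M3) = 0.308; P(defective|M4) = 0.128; P(defective|M5) = 0.016.
Prior × likelihood for each source: 0.12·0.192=0.02304, 0.47·0.258=0.1213, 0.29·0.308=0.08932, 0.06·0.128=0.007680, 0.06·0.016=0.0009600. Summing gives P(defective) = 0.24226.
P(Machine 4 | defective) = 0.007680 / 0.24226 = 0.032.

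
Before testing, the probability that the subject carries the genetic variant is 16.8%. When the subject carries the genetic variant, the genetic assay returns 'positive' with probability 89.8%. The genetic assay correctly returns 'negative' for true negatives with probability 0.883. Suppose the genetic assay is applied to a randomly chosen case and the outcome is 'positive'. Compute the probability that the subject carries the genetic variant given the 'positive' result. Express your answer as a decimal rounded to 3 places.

Let H be the event that the subject carries the genetic variant. P(H) = 0.168, so P(¬H) = 0.832. With E the 'positive' result, P(E|H) = 0.898 and P(E|¬H) = 0.117.
P(E) = 0.898·0.168 + 0.117·0.832 = 0.15086 + 0.097344 = 0.24821.
By Bayes' theorem, P(H|E) = 0.15086 / 0.24821 = 0.608.

P(H | E) ≈ 0.608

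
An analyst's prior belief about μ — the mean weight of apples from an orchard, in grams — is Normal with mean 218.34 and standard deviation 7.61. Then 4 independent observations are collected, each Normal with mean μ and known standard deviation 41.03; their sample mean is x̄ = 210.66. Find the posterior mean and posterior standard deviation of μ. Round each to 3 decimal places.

Prior precision 1/τ₀² = 1/7.61² = 0.0172675; data precision n/σ² = 4/41.03² = 0.00237606.
Posterior precision = 0.0172675 + 0.00237606 = 0.0196436, giving posterior SD = 1/√0.0196436 = 7.135.
Posterior mean = (0.0172675·218.34 + 0.00237606·210.66) / 0.0196436 = 217.411.

Posterior mean ≈ 217.411; posterior SD ≈ 7.135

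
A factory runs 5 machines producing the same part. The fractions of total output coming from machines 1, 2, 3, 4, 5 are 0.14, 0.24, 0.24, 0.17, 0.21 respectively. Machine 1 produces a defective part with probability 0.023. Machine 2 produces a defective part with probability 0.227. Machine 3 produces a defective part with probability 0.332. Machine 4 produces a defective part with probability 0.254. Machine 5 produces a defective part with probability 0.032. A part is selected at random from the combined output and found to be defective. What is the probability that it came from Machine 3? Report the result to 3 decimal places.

P(defective|M1) = 0.023; P(defective|M2) = 0.227; P(defective|M3) = 0.332; P(defective|M4) = 0.254; P(defective|M5) = 0.032.
Prior × likelihood for each source: 0.14·0.023=0.003220, 0.24·0.227=0.05448, 0.24·0.332=0.07968, 0.17·0.254=0.04318, 0.21·0.032=0.006720. Summing gives P(defective) = 0.18728.
P(Machine 3 | defective) = 0.07968 / 0.18728 = 0.425.

Posterior probability ≈ 0.425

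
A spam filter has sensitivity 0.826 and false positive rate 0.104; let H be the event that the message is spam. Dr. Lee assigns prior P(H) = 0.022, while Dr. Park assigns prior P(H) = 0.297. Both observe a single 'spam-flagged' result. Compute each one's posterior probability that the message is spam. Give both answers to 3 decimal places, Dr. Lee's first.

Dr. Lee: 0.152; Dr. Park: 0.770

The likelihood ratio for a 'spam-flagged' result is 0.826/0.104 = 7.9423.
Dr. Lee: prior odds 0.022/0.978 = 0.022495; posterior odds 0.17866; posterior probability 0.152.
Dr. Park: prior odds 0.297/0.703 = 0.42248; posterior odds 3.3554; posterior probability 0.770.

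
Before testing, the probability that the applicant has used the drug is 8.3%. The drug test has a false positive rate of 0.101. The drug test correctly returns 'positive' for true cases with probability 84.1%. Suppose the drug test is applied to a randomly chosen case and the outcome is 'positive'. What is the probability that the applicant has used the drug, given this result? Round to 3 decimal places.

Write H for 'the applicant has used the drug'. Prior odds H:¬H = 0.083/0.917 = 0.090513. For the 'positive' outcome, the likelihood ratio is 0.841/0.101 = 8.3267.
Posterior odds = 0.090513 × 8.3267 = 0.75367, so P(H|E) = 0.75367/(1+0.75367) = 0.430.

P(H | E) ≈ 0.430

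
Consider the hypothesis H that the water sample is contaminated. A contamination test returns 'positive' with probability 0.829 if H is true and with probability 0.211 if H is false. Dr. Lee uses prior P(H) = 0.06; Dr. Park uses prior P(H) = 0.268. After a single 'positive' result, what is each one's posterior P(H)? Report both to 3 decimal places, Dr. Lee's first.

P('+'|H) = 0.829, P('+'|¬H) = 0.211.
Dr. Lee: numerator 0.829·0.06 = 0.049740; evidence = 0.049740+0.211·0.94 = 0.24808; posterior = 0.200.
Dr. Park: numerator 0.829·0.268 = 0.22217; evidence = 0.22217+0.211·0.732 = 0.37662; posterior = 0.590.

Dr. Lee: 0.200; Dr. Park: 0.590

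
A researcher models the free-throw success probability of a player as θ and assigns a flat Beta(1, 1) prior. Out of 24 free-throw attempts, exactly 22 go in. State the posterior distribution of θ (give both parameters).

Posterior: Beta(23, 3)

The binomial likelihood is conjugate to the Beta prior: with 22 successes and 2 failures, the posterior is Beta(1+22, 1+2) = Beta(23, 3).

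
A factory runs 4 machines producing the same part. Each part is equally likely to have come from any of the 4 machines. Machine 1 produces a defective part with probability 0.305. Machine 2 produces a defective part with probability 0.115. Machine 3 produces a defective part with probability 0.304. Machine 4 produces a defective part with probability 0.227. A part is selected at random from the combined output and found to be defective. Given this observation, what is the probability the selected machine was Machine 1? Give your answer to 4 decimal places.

Posterior probability ≈ 0.3207

P(defective|M1) = 0.305; P(defective|M2) = 0.115; P(defective|M3) = 0.304; P(defective|M4) = 0.227.
Prior × likelihood for each source: 0.25·0.305=0.07625, 0.25·0.115=0.02875, 0.25·0.304=0.07600, 0.25·0.227=0.05675. Summing gives P(defective) = 0.23775.
P(Machine 1 | defective) = 0.07625 / 0.23775 = 0.3207.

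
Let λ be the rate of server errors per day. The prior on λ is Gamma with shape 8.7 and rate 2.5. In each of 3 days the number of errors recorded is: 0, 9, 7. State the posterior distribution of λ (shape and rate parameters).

The Poisson likelihood adds the total count to the shape and the number of exposure periods to the rate. Here ∑xᵢ = 16 and n = 3, so shape 8.7→24.7 and rate 2.5→5.5.

Posterior: Gamma(shape=24.7, rate=5.5)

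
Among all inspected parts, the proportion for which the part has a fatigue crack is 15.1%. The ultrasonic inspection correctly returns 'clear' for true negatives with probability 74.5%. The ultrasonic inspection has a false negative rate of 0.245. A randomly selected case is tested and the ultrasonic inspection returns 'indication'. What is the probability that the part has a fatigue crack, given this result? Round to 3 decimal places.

P(H | E) ≈ 0.345

Let H be the event that the part has a fatigue crack. P(H) = 0.151, so P(¬H) = 0.849. With E the 'indication' result, P(E|H) = 0.755 and P(E|¬H) = 0.255.
P(E) = 0.755·0.151 + 0.255·0.849 = 0.11400 + 0.21649 = 0.33050.
By Bayes' theorem, P(H|E) = 0.11400 / 0.33050 = 0.345.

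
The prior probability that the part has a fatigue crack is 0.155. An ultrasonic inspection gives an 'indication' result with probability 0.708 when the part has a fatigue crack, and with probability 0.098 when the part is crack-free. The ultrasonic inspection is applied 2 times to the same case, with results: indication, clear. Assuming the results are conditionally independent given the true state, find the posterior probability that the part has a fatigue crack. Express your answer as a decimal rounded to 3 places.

Let H be the event that the part has a fatigue crack; start with P(H) = 0.155. P('indication'|H) = 0.708, P('indication'|¬H) = 0.098.
Update on result 1 ('indication'): P(H) ← 0.708·0.1550 / (0.708·0.1550 + 0.098·0.8450) = 0.10974/0.19255 = 0.5699.
Update on result 2 ('clear'): P(H) ← 0.292·0.5699 / (0.292·0.5699 + 0.902·0.4301) = 0.16642/0.55434 = 0.3002.

Posterior P(H) ≈ 0.300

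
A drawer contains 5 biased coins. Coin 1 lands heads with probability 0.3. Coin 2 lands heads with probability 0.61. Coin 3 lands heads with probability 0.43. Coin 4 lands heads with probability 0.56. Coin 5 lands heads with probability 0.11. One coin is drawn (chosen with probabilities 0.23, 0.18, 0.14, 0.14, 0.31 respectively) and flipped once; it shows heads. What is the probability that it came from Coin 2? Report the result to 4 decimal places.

Posterior probability ≈ 0.3124

Tabulate prior·likelihood by source: [1] prior 0.23, lik 0.3, product 0.06900; [2] prior 0.18, lik 0.61, product 0.1098; [3] prior 0.14, lik 0.43, product 0.06020; [4] prior 0.14, lik 0.56, product 0.07840; [5] prior 0.31, lik 0.11, product 0.03410.
Normalizing constant = 0.35150; the posterior for Coin 2 is its product over the sum, 0.1098/0.35150 = 0.3124.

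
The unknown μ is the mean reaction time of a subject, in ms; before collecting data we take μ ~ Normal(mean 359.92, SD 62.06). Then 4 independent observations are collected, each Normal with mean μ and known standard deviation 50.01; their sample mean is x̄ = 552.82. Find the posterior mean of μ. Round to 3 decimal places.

With known σ, the Normal prior is conjugate. Weight on the data is w = (n/σ²)/(n/σ² + 1/τ₀²) = 0.00159936/(0.00159936+0.00025964) = 0.86033.
Posterior mean = w·x̄ + (1−w)·μ₀ = 0.86033·552.82 + 0.13967·359.92 = 525.878.

Posterior mean ≈ 525.878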